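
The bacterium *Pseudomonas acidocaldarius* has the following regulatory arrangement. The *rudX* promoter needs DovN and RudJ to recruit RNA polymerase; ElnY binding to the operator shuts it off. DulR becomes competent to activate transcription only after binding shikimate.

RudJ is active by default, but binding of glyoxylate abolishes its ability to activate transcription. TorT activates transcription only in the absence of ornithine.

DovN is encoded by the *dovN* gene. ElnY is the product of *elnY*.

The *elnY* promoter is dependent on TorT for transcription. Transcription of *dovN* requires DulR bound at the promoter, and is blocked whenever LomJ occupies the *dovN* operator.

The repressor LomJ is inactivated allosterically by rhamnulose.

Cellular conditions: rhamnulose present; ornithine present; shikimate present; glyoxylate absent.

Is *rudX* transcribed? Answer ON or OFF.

Ornithine is present, so TorT is inactive.
Required activator TorT is absent, so *elnY* is not transcribed.
So ElnY is not produced.
Shikimate is present, so DulR is active.
Rhamnulose is present, so LomJ is inactive.
No repressor is bound and DulR is active, so *dovN* is transcribed.
So DovN is produced and active.
Glyoxylate is absent, so RudJ is active.
No repressor is bound and DovN and RudJ are active, so *rudX* is transcribed.

ON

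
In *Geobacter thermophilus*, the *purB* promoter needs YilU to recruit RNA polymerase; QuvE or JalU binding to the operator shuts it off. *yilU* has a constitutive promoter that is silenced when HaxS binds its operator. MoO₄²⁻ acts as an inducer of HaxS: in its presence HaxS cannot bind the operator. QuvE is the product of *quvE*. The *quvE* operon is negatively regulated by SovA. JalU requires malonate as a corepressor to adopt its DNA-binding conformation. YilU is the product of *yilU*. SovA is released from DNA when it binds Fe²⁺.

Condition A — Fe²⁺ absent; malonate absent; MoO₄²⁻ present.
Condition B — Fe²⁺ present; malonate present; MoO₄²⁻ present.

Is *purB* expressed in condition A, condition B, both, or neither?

Condition A:
Fe²⁺ is absent, so SovA is active.
With repressor SovA bound, *quvE* is not transcribed.
So QuvE is not produced.
Malonate is absent, so JalU is inactive.
MoO₄²⁻ is present, so HaxS is inactive.
With no repressor bound, *yilU* is transcribed.
So YilU is produced and active.
No repressor is bound and YilU is active, so *purB* is transcribed.
→ *purB* is ON in A.
Condition B:
Fe²⁺ is present, so SovA is inactive.
With no repressor bound, *quvE* is transcribed.
So QuvE is produced and active.
Malonate is present, so JalU is active.
MoO₄²⁻ is present, so HaxS is inactive.
With no repressor bound, *yilU* is transcribed.
So YilU is produced and active.
With repressor QuvE bound, *purB* is not transcribed.
→ *purB* is OFF in B.

A only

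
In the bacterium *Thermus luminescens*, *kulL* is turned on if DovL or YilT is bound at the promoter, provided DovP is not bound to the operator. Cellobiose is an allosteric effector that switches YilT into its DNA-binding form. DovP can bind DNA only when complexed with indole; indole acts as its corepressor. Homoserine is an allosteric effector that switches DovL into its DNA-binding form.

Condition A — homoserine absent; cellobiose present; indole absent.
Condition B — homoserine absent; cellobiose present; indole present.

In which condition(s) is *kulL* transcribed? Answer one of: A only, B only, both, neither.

Condition A:
Homoserine is absent, so DovL is inactive.
Cellobiose is present, so YilT is active.
Indole is absent, so DovP is inactive.
Activator YilT is present, so *kulL* is transcribed.
→ *kulL* is ON in A.
Condition B:
Homoserine is absent, so DovL is inactive.
Cellobiose is present, so YilT is active.
Indole is present, so DovP is active.
With repressor DovP bound, *kulL* is not transcribed.
→ *kulL* is OFF in B.

A only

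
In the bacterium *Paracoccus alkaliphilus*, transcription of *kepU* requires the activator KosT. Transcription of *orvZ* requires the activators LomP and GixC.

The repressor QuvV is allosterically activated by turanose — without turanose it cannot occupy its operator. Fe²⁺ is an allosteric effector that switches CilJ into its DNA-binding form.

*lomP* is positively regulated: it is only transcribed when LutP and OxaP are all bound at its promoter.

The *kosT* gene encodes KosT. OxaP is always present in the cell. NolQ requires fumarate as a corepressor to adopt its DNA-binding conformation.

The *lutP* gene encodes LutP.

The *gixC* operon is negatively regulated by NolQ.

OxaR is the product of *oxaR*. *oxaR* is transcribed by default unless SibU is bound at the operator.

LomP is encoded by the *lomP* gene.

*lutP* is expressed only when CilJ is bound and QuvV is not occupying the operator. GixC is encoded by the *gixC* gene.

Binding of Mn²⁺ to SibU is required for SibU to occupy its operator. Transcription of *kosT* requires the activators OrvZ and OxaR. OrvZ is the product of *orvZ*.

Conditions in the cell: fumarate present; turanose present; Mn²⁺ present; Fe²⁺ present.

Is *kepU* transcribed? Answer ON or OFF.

Turanose is present, so QuvV is active.
Fe²⁺ is present, so CilJ is active.
With repressor QuvV bound, *lutP* is not transcribed.
So LutP is not produced.
OxaP is produced constitutively and is active.
Required activator LutP is absent, so *lomP* is not transcribed.
So LomP is not produced.
Fumarate is present, so NolQ is active.
With repressor NolQ bound, *gixC* is not transcribed.
So GixC is not produced.
Required activator LomP is absent, so *orvZ* is not transcribed.
So OrvZ is not produced.
Mn²⁺ is present, so SibU is active.
With repressor SibU bound, *oxaR* is not transcribed.
So OxaR is not produced.
Required activator OrvZ is absent, so *kosT* is not transcribed.
So KosT is not produced.
Required activator KosT is absent, so *kepU* is not transcribed.

OFF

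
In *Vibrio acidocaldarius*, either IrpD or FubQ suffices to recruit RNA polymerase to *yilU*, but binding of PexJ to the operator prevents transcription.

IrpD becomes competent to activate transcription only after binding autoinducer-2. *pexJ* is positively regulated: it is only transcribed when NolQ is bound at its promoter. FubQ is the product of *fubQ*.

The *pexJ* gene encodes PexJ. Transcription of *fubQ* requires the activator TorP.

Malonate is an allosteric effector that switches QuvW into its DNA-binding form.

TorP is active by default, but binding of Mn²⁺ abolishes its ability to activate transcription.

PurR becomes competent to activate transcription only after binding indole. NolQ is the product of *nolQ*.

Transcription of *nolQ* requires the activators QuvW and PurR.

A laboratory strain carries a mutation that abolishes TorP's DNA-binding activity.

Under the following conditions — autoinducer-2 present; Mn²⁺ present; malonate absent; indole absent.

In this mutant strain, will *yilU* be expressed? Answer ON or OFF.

ON

Malonate is absent, so QuvW is inactive.
Indole is absent, so PurR is inactive.
Required activator QuvW is absent, so *nolQ* is not transcribed.
So NolQ is not produced.
Required activator NolQ is absent, so *pexJ* is not transcribed.
So PexJ is not produced.
Autoinducer-2 is present, so IrpD is active.
TorP is non-functional in this strain, so it has no effect.
Required activator TorP is absent, so *fubQ* is not transcribed.
So FubQ is not produced.
Activator IrpD is present, so *yilU* is transcribed.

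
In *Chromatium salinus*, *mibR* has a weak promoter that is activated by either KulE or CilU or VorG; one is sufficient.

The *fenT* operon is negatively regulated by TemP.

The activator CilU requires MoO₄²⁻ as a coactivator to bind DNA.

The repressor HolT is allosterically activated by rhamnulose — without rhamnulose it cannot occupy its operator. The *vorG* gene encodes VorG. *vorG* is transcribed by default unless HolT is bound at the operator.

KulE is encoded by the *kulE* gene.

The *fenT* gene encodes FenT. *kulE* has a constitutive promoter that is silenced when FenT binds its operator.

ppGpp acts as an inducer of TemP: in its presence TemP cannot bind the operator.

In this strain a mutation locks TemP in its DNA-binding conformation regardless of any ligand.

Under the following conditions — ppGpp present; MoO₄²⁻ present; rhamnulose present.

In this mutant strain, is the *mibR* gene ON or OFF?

ON

TemP is constitutively active in this strain.
With repressor TemP bound, *fenT* is not transcribed.
So FenT is not produced.
With no repressor bound, *kulE* is transcribed.
So KulE is produced and active.
MoO₄²⁻ is present, so CilU is active.
Rhamnulose is present, so HolT is active.
With repressor HolT bound, *vorG* is not transcribed.
So VorG is not produced.
Activator KulE is present, so *mibR* is transcribed.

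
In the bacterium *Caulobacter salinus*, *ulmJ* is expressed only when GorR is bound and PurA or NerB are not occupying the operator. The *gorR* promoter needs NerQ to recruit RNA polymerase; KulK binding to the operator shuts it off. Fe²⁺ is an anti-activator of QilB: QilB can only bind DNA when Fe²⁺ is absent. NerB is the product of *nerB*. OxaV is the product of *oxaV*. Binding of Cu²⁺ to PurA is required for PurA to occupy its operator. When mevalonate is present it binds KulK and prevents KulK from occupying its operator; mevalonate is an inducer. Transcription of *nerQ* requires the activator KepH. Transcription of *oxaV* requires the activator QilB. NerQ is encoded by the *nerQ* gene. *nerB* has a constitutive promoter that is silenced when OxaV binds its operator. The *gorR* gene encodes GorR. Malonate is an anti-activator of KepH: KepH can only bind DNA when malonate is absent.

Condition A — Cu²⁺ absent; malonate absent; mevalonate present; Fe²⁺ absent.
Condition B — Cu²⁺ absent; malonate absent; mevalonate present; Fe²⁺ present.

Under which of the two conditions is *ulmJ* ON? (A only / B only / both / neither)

Condition A:
Cu²⁺ is absent, so PurA is inactive.
Malonate is absent, so KepH is active.
No repressor is bound and KepH is active, so *nerQ* is transcribed.
So NerQ is produced and active.
Mevalonate is present, so KulK is inactive.
No repressor is bound and NerQ is active, so *gorR* is transcribed.
So GorR is produced and active.
Fe²⁺ is absent, so QilB is active.
No repressor is bound and QilB is active, so *oxaV* is transcribed.
So OxaV is produced and active.
With repressor OxaV bound, *nerB* is not transcribed.
So NerB is not produced.
No repressor is bound and GorR is active, so *ulmJ* is transcribed.
→ *ulmJ* is ON in A.
Condition B:
Cu²⁺ is absent, so PurA is inactive.
Malonate is absent, so KepH is active.
No repressor is bound and KepH is active, so *nerQ* is transcribed.
So NerQ is produced and active.
Mevalonate is present, so KulK is inactive.
No repressor is bound and NerQ is active, so *gorR* is transcribed.
So GorR is produced and active.
Fe²⁺ is present, so QilB is inactive.
Required activator QilB is absent, so *oxaV* is not transcribed.
So OxaV is not produced.
With no repressor bound, *nerB* is transcribed.
So NerB is produced and active.
With repressor NerB bound, *ulmJ* is not transcribed.
→ *ulmJ* is OFF in B.

A only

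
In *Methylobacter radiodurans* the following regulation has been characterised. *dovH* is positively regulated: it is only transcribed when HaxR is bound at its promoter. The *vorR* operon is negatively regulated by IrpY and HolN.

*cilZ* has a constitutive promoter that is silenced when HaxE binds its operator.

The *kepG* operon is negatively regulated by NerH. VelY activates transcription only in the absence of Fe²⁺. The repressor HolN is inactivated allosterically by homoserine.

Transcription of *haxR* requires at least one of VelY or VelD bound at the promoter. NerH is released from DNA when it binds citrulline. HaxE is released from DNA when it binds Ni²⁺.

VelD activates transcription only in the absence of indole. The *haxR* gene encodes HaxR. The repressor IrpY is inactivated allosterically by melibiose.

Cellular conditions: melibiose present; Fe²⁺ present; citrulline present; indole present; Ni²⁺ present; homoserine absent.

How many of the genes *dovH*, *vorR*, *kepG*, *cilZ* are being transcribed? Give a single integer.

Fe²⁺ is present, so VelY is inactive.
Indole is present, so VelD is inactive.
No activator is available at the *haxR* promoter, so *haxR* is not transcribed.
So HaxR is not produced.
Required activator HaxR is absent, so *dovH* is not transcribed.
→ *dovH* is OFF.
Melibiose is present, so IrpY is inactive.
Homoserine is absent, so HolN is active.
With repressor HolN bound, *vorR* is not transcribed.
→ *vorR* is OFF.
Citrulline is present, so NerH is inactive.
With no repressor bound, *kepG* is transcribed.
→ *kepG* is ON.
Ni²⁺ is present, so HaxE is inactive.
With no repressor bound, *cilZ* is transcribed.
→ *cilZ* is ON.
2 of the 4 genes are transcribed.

2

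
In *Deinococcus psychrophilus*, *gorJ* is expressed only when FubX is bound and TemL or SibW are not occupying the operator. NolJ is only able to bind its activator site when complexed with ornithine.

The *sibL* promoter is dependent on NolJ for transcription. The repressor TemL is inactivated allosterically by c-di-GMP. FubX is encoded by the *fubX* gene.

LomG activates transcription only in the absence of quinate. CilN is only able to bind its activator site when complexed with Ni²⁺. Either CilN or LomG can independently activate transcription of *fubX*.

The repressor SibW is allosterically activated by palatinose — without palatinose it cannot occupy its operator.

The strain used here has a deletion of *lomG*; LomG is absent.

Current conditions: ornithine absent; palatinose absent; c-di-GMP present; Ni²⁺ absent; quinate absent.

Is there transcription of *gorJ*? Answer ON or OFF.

OFF

Ni²⁺ is absent, so CilN is inactive.
LomG is non-functional in this strain, so it has no effect.
No activator is available at the *fubX* promoter, so *fubX* is not transcribed.
So FubX is not produced.
c-di-GMP is present, so TemL is inactive.
Palatinose is absent, so SibW is inactive.
Required activator FubX is absent, so *gorJ* is not transcribed.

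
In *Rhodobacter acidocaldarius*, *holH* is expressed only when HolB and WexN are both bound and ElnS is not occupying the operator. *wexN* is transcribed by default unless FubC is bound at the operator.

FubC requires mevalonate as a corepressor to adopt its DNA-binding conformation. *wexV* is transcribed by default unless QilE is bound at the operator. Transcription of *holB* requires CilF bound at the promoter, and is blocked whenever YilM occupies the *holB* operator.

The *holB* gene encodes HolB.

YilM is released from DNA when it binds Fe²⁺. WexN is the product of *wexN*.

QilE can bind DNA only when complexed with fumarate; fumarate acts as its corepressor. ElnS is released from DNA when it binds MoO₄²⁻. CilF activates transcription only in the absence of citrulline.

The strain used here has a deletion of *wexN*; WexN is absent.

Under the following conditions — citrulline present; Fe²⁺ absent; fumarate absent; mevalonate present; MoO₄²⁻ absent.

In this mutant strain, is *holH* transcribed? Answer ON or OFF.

OFF

Fe²⁺ is absent, so YilM is active.
Citrulline is present, so CilF is inactive.
With repressor YilM bound, *holB* is not transcribed.
So HolB is not produced.
MoO₄²⁻ is absent, so ElnS is active.
WexN is non-functional in this strain, so it has no effect.
With repressor ElnS bound, *holH* is not transcribed.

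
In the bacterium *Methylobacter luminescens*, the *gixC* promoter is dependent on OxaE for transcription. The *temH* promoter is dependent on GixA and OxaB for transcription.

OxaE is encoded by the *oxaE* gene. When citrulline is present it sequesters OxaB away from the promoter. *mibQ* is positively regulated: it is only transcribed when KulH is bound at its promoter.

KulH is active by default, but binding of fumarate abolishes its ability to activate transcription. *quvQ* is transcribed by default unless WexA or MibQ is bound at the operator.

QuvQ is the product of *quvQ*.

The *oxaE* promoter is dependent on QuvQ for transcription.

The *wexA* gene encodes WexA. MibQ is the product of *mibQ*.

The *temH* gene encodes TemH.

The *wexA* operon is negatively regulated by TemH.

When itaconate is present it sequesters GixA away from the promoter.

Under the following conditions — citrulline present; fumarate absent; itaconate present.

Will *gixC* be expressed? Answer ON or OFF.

OFF

Itaconate is present, so GixA is inactive.
Citrulline is present, so OxaB is inactive.
Required activator GixA is absent, so *temH* is not transcribed.
So TemH is not produced.
With no repressor bound, *wexA* is transcribed.
So WexA is produced and active.
Fumarate is absent, so KulH is active.
No repressor is bound and KulH is active, so *mibQ* is transcribed.
So MibQ is produced and active.
With repressor WexA bound, *quvQ* is not transcribed.
So QuvQ is not produced.
Required activator QuvQ is absent, so *oxaE* is not transcribed.
So OxaE is not produced.
Required activator OxaE is absent, so *gixC* is not transcribed.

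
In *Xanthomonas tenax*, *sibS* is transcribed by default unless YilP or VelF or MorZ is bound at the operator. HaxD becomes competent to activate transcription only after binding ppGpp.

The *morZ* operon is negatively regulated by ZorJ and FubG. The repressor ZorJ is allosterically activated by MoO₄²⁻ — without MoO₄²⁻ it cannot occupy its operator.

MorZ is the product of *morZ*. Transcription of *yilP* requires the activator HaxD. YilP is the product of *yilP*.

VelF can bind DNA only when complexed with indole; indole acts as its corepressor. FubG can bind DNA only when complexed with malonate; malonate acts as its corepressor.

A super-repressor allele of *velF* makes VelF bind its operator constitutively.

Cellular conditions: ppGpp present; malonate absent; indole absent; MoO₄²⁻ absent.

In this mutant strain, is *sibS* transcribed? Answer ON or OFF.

ppGpp is present, so HaxD is active.
No repressor is bound and HaxD is active, so *yilP* is transcribed.
So YilP is produced and active.
VelF is constitutively active in this strain.
MoO₄²⁻ is absent, so ZorJ is inactive.
Malonate is absent, so FubG is inactive.
With no repressor bound, *morZ* is transcribed.
So MorZ is produced and active.
With repressor YilP bound, *sibS* is not transcribed.

OFF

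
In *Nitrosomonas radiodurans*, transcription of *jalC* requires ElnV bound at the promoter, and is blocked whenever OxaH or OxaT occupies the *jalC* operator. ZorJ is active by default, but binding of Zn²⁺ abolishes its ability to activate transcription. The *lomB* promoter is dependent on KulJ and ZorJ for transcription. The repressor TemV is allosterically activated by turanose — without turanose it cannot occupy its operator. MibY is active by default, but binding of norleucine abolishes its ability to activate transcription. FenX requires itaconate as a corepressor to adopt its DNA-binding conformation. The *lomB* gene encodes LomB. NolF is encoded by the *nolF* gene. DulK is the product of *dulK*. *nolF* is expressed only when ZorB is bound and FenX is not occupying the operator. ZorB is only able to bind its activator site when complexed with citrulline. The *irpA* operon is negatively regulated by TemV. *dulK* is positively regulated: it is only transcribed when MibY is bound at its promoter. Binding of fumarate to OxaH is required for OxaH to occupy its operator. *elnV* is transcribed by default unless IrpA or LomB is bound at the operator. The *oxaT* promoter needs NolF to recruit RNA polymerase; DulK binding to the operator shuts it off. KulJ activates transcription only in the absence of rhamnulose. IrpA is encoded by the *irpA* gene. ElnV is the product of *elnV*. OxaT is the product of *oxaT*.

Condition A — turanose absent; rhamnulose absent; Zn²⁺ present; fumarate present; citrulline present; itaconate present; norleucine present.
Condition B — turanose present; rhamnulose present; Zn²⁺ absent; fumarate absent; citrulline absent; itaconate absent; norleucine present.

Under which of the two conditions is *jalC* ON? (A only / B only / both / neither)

B only

Condition A:
Turanose is absent, so TemV is inactive.
With no repressor bound, *irpA* is transcribed.
So IrpA is produced and active.
Rhamnulose is absent, so KulJ is active.
Zn²⁺ is present, so ZorJ is inactive.
Required activator ZorJ is absent, so *lomB* is not transcribed.
So LomB is not produced.
With repressor IrpA bound, *elnV* is not transcribed.
So ElnV is not produced.
Fumarate is present, so OxaH is active.
Citrulline is present, so ZorB is active.
Itaconate is present, so FenX is active.
With repressor FenX bound, *nolF* is not transcribed.
So NolF is not produced.
Norleucine is present, so MibY is inactive.
Required activator MibY is absent, so *dulK* is not transcribed.
So DulK is not produced.
Required activator NolF is absent, so *oxaT* is not transcribed.
So OxaT is not produced.
With repressor OxaH bound, *jalC* is not transcribed.
→ *jalC* is OFF in A.
Condition B:
Turanose is present, so TemV is active.
With repressor TemV bound, *irpA* is not transcribed.
So IrpA is not produced.
Rhamnulose is present, so KulJ is inactive.
Zn²⁺ is absent, so ZorJ is active.
Required activator KulJ is absent, so *lomB* is not transcribed.
So LomB is not produced.
With no repressor bound, *elnV* is transcribed.
So ElnV is produced and active.
Fumarate is absent, so OxaH is inactive.
Citrulline is absent, so ZorB is inactive.
Itaconate is absent, so FenX is inactive.
Required activator ZorB is absent, so *nolF* is not transcribed.
So NolF is not produced.
Norleucine is present, so MibY is inactive.
Required activator MibY is absent, so *dulK* is not transcribed.
So DulK is not produced.
Required activator NolF is absent, so *oxaT* is not transcribed.
So OxaT is not produced.
No repressor is bound and ElnV is active, so *jalC* is transcribed.
→ *jalC* is ON in B.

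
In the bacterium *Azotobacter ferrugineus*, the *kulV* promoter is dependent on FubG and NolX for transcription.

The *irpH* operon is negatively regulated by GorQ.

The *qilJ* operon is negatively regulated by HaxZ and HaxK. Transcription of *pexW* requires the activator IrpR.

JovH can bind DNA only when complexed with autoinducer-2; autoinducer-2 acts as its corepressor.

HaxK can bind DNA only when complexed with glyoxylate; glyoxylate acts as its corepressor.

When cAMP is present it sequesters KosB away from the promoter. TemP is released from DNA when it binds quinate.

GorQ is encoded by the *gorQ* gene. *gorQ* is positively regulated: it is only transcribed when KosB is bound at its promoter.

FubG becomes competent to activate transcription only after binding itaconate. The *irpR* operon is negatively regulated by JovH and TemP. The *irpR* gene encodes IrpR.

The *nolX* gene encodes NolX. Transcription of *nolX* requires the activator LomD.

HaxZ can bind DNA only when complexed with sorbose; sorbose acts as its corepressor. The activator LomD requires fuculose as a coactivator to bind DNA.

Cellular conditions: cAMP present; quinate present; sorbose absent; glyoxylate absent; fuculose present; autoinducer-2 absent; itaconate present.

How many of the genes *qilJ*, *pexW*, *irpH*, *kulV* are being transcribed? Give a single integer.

4

Sorbose is absent, so HaxZ is inactive.
Glyoxylate is absent, so HaxK is inactive.
With no repressor bound, *qilJ* is transcribed.
→ *qilJ* is ON.
Autoinducer-2 is absent, so JovH is inactive.
Quinate is present, so TemP is inactive.
With no repressor bound, *irpR* is transcribed.
So IrpR is produced and active.
No repressor is bound and IrpR is active, so *pexW* is transcribed.
→ *pexW* is ON.
cAMP is present, so KosB is inactive.
Required activator KosB is absent, so *gorQ* is not transcribed.
So GorQ is not produced.
With no repressor bound, *irpH* is transcribed.
→ *irpH* is ON.
Itaconate is present, so FubG is active.
Fuculose is present, so LomD is active.
No repressor is bound and LomD is active, so *nolX* is transcribed.
So NolX is produced and active.
No repressor is bound and FubG and NolX are active, so *kulV* is transcribed.
→ *kulV* is ON.
4 of the 4 genes are transcribed.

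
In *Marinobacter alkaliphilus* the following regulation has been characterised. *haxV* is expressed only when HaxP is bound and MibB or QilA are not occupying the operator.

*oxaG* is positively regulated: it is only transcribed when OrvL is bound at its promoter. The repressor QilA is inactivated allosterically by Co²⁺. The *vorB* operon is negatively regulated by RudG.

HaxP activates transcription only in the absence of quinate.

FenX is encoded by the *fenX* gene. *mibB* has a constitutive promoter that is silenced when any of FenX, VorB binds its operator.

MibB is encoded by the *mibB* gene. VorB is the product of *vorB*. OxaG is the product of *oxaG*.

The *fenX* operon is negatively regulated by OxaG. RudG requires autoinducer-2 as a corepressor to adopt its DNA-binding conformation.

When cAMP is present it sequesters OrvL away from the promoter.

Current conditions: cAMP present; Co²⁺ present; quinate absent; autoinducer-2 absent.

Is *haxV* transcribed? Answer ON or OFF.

ON

cAMP is present, so OrvL is inactive.
Required activator OrvL is absent, so *oxaG* is not transcribed.
So OxaG is not produced.
With no repressor bound, *fenX* is transcribed.
So FenX is produced and active.
Autoinducer-2 is absent, so RudG is inactive.
With no repressor bound, *vorB* is transcribed.
So VorB is produced and active.
With repressor FenX bound, *mibB* is not transcribed.
So MibB is not produced.
Co²⁺ is present, so QilA is inactive.
Quinate is absent, so HaxP is active.
No repressor is bound and HaxP is active, so *haxV* is transcribed.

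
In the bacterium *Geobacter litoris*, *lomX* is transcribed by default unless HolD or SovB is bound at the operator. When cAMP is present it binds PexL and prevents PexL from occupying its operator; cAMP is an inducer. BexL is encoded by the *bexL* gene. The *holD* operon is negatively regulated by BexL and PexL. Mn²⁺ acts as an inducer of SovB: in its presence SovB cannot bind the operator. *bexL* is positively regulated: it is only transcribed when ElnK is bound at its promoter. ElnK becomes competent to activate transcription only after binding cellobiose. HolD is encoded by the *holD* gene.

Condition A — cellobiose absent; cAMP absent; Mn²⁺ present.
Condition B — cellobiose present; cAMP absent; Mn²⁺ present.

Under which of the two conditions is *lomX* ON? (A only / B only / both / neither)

Condition A:
Cellobiose is absent, so ElnK is inactive.
Required activator ElnK is absent, so *bexL* is not transcribed.
So BexL is not produced.
cAMP is absent, so PexL is active.
With repressor PexL bound, *holD* is not transcribed.
So HolD is not produced.
Mn²⁺ is present, so SovB is inactive.
With no repressor bound, *lomX* is transcribed.
→ *lomX* is ON in A.
Condition B:
Cellobiose is present, so ElnK is active.
No repressor is bound and ElnK is active, so *bexL* is transcribed.
So BexL is produced and active.
cAMP is absent, so PexL is active.
With repressor BexL bound, *holD* is not transcribed.
So HolD is not produced.
Mn²⁺ is present, so SovB is inactive.
With no repressor bound, *lomX* is transcribed.
→ *lomX* is ON in B.

both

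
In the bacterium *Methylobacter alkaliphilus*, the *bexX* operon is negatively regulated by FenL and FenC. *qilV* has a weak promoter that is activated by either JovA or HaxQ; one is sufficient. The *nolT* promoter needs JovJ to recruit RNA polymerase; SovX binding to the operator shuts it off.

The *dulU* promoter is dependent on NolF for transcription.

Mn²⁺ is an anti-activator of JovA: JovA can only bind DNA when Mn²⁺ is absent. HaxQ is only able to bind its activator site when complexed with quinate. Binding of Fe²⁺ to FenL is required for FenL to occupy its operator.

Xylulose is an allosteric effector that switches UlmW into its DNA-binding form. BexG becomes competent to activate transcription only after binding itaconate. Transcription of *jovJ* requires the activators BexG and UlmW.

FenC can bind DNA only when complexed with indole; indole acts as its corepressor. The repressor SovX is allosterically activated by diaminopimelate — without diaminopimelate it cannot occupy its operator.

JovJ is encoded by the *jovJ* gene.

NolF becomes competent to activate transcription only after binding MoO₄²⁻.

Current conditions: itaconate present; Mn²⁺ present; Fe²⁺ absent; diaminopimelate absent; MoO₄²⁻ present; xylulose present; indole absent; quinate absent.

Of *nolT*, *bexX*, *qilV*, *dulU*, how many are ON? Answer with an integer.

3

Diaminopimelate is absent, so SovX is inactive.
Itaconate is present, so BexG is active.
Xylulose is present, so UlmW is active.
No repressor is bound and BexG and UlmW are active, so *jovJ* is transcribed.
So JovJ is produced and active.
No repressor is bound and JovJ is active, so *nolT* is transcribed.
→ *nolT* is ON.
Fe²⁺ is absent, so FenL is inactive.
Indole is absent, so FenC is inactive.
With no repressor bound, *bexX* is transcribed.
→ *bexX* is ON.
Mn²⁺ is present, so JovA is inactive.
Quinate is absent, so HaxQ is inactive.
No activator is available at the *qilV* promoter, so *qilV* is not transcribed.
→ *qilV* is OFF.
MoO₄²⁻ is present, so NolF is active.
No repressor is bound and NolF is active, so *dulU* is transcribed.
→ *dulU* is ON.
3 of the 4 genes are transcribed.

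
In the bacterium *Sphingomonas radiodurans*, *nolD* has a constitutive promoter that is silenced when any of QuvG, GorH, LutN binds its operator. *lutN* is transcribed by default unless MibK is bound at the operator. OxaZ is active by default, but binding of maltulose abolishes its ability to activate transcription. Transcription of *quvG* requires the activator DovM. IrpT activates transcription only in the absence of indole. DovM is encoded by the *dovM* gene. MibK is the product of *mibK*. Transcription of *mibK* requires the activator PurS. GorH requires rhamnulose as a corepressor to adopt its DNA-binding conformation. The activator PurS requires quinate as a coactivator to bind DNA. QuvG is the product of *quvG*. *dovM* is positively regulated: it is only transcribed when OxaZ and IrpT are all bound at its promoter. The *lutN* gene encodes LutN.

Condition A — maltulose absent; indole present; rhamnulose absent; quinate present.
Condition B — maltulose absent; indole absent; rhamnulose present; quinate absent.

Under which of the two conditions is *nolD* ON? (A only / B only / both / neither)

Condition A:
Maltulose is absent, so OxaZ is active.
Indole is present, so IrpT is inactive.
Required activator IrpT is absent, so *dovM* is not transcribed.
So DovM is not produced.
Required activator DovM is absent, so *quvG* is not transcribed.
So QuvG is not produced.
Rhamnulose is absent, so GorH is inactive.
Quinate is present, so PurS is active.
No repressor is bound and PurS is active, so *mibK* is transcribed.
So MibK is produced and active.
With repressor MibK bound, *lutN* is not transcribed.
So LutN is not produced.
With no repressor bound, *nolD* is transcribed.
→ *nolD* is ON in A.
Condition B:
Maltulose is absent, so OxaZ is active.
Indole is absent, so IrpT is active.
No repressor is bound and OxaZ and IrpT are active, so *dovM* is transcribed.
So DovM is produced and active.
No repressor is bound and DovM is active, so *quvG* is transcribed.
So QuvG is produced and active.
Rhamnulose is present, so GorH is active.
Quinate is absent, so PurS is inactive.
Required activator PurS is absent, so *mibK* is not transcribed.
So MibK is not produced.
With no repressor bound, *lutN* is transcribed.
So LutN is produced and active.
With repressor QuvG bound, *nolD* is not transcribed.
→ *nolD* is OFF in B.

A only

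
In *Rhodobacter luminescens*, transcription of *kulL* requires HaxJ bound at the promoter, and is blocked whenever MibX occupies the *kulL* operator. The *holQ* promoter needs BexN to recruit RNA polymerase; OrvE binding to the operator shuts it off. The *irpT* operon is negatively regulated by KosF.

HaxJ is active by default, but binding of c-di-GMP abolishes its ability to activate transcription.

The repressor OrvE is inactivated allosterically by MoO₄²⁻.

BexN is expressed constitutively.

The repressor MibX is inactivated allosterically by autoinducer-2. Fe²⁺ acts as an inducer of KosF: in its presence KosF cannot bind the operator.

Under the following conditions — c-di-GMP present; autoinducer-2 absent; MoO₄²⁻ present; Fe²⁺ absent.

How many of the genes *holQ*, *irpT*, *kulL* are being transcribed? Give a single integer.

1

BexN is produced constitutively and is active.
MoO₄²⁻ is present, so OrvE is inactive.
No repressor is bound and BexN is active, so *holQ* is transcribed.
→ *holQ* is ON.
Fe²⁺ is absent, so KosF is active.
With repressor KosF bound, *irpT* is not transcribed.
→ *irpT* is OFF.
c-di-GMP is present, so HaxJ is inactive.
Autoinducer-2 is absent, so MibX is active.
With repressor MibX bound, *kulL* is not transcribed.
→ *kulL* is OFF.
1 of the 3 genes is transcribed.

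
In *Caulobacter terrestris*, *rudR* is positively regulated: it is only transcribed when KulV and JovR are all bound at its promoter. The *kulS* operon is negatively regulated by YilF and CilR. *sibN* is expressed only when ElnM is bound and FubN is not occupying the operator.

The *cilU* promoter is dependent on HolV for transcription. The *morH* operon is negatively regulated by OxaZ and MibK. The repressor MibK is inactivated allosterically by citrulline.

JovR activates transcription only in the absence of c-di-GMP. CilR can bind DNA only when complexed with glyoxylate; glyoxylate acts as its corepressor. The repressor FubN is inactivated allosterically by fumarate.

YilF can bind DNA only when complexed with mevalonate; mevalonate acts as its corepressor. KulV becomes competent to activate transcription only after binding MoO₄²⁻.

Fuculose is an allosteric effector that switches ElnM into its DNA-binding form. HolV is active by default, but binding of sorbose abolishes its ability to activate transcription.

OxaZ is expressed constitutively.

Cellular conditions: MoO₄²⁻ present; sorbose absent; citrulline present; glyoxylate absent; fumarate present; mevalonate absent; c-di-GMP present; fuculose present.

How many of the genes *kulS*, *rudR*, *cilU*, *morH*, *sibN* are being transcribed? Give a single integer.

Mevalonate is absent, so YilF is inactive.
Glyoxylate is absent, so CilR is inactive.
With no repressor bound, *kulS* is transcribed.
→ *kulS* is ON.
MoO₄²⁻ is present, so KulV is active.
c-di-GMP is present, so JovR is inactive.
Required activator JovR is absent, so *rudR* is not transcribed.
→ *rudR* is OFF.
Sorbose is absent, so HolV is active.
No repressor is bound and HolV is active, so *cilU* is transcribed.
→ *cilU* is ON.
OxaZ is produced constitutively and is active.
Citrulline is present, so MibK is inactive.
With repressor OxaZ bound, *morH* is not transcribed.
→ *morH* is OFF.
Fuculose is present, so ElnM is active.
Fumarate is present, so FubN is inactive.
No repressor is bound and ElnM is active, so *sibN* is transcribed.
→ *sibN* is ON.
3 of the 5 genes are transcribed.

3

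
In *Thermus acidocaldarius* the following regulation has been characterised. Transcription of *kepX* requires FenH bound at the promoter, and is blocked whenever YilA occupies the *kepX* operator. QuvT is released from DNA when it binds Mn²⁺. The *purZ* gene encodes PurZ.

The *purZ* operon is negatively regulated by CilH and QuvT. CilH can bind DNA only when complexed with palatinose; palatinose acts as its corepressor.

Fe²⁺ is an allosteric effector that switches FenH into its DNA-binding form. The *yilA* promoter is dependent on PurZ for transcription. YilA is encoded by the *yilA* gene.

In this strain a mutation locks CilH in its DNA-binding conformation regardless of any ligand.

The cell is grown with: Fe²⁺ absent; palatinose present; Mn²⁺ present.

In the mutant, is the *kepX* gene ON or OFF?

CilH is constitutively active in this strain.
Mn²⁺ is present, so QuvT is inactive.
With repressor CilH bound, *purZ* is not transcribed.
So PurZ is not produced.
Required activator PurZ is absent, so *yilA* is not transcribed.
So YilA is not produced.
Fe²⁺ is absent, so FenH is inactive.
Required activator FenH is absent, so *kepX* is not transcribed.

OFF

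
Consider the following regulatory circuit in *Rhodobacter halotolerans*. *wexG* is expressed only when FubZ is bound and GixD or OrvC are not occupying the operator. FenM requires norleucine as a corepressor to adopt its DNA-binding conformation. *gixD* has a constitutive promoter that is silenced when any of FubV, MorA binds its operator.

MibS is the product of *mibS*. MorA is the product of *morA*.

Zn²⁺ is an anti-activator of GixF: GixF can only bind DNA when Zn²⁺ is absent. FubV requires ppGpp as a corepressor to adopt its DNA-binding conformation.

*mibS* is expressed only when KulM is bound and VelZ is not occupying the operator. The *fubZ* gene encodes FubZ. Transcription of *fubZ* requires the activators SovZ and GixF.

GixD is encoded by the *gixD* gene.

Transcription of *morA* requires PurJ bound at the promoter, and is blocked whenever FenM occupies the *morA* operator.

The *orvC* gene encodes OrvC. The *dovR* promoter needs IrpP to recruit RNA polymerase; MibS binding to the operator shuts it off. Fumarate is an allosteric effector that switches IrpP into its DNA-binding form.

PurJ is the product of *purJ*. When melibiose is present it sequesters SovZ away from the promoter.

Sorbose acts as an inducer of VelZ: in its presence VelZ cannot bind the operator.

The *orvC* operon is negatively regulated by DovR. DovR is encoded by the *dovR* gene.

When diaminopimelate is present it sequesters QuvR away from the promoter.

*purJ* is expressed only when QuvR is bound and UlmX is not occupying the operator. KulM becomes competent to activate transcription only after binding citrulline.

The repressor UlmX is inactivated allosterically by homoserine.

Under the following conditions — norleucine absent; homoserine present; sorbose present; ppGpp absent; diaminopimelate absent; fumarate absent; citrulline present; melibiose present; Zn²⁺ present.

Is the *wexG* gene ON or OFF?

ppGpp is absent, so FubV is inactive.
Norleucine is absent, so FenM is inactive.
Diaminopimelate is absent, so QuvR is active.
Homoserine is present, so UlmX is inactive.
No repressor is bound and QuvR is active, so *purJ* is transcribed.
So PurJ is produced and active.
No repressor is bound and PurJ is active, so *morA* is transcribed.
So MorA is produced and active.
With repressor MorA bound, *gixD* is not transcribed.
So GixD is not produced.
Melibiose is present, so SovZ is inactive.
Zn²⁺ is present, so GixF is inactive.
Required activator SovZ is absent, so *fubZ* is not transcribed.
So FubZ is not produced.
Sorbose is present, so VelZ is inactive.
Citrulline is present, so KulM is active.
No repressor is bound and KulM is active, so *mibS* is transcribed.
So MibS is produced and active.
Fumarate is absent, so IrpP is inactive.
With repressor MibS bound, *dovR* is not transcribed.
So DovR is not produced.
With no repressor bound, *orvC* is transcribed.
So OrvC is produced and active.
With repressor OrvC bound, *wexG* is not transcribed.

OFF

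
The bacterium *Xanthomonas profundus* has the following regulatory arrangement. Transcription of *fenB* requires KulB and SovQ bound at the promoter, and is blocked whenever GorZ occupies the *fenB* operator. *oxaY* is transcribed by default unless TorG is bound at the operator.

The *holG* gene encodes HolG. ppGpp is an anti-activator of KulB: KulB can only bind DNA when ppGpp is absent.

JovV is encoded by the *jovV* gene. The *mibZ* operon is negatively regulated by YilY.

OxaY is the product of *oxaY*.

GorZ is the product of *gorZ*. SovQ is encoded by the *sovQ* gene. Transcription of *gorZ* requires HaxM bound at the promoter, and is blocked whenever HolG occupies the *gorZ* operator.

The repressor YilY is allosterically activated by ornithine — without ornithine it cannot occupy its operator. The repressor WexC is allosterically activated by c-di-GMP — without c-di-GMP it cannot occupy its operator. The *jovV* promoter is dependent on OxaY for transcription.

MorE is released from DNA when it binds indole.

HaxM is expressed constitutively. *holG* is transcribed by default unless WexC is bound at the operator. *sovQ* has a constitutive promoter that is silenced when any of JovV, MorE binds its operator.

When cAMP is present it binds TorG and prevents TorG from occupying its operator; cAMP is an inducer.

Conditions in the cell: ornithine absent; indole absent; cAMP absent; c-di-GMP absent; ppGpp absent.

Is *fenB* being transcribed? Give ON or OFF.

OFF

HaxM is produced constitutively and is active.
c-di-GMP is absent, so WexC is inactive.
With no repressor bound, *holG* is transcribed.
So HolG is produced and active.
With repressor HolG bound, *gorZ* is not transcribed.
So GorZ is not produced.
ppGpp is absent, so KulB is active.
cAMP is absent, so TorG is active.
With repressor TorG bound, *oxaY* is not transcribed.
So OxaY is not produced.
Required activator OxaY is absent, so *jovV* is not transcribed.
So JovV is not produced.
Indole is absent, so MorE is active.
With repressor MorE bound, *sovQ* is not transcribed.
So SovQ is not produced.
Required activator SovQ is absent, so *fenB* is not transcribed.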